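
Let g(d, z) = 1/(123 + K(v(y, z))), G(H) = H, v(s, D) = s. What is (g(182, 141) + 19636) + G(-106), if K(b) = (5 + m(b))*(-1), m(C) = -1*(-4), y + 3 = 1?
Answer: 2226421/114 ≈ 19530.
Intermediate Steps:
y = -2 (y = -3 + 1 = -2)
m(C) = 4
K(b) = -9 (K(b) = (5 + 4)*(-1) = 9*(-1) = -9)
g(d, z) = 1/114 (g(d, z) = 1/(123 - 9) = 1/114)
(g(182, 141) + 19636) + G(-106) = (1/114 + 19636) - 106 = 2238505/114 - 106 = 2226421/114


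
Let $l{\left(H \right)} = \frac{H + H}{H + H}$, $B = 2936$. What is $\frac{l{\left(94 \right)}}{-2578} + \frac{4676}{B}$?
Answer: $\frac{753237}{473063} \approx 1.5923$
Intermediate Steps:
$l{\left(H \right)} = 1$ ($l{\left(H \right)} = \frac{2 H}{2 H} = 2 H \frac{1}{2 H} = 1$)
$\frac{l{\left(94 \right)}}{-2578} + \frac{4676}{B} = 1 \frac{1}{-2578} + \frac{4676}{2936} = 1 \left(- \frac{1}{2578}\right) + 4676 \cdot \frac{1}{2936} = - \frac{1}{2578} + \frac{1169}{734} = \frac{753237}{473063}$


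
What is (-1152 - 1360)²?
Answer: 6310144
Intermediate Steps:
(-1152 - 1360)² = (-2512)² = 6310144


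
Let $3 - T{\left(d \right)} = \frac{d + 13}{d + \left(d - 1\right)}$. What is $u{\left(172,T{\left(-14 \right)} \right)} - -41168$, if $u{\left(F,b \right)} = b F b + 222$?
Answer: $\frac{36081102}{841} \approx 42903.0$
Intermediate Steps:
$T{\left(d \right)} = 3 - \frac{13 + d}{-1 + 2 d}$ ($T{\left(d \right)} = 3 - \frac{d + 13}{d + \left(d - 1\right)} = 3 - \frac{13 + d}{d + \left(d - 1\right)} = 3 - \frac{13 + d}{d + \left(-1 + d\right)} = 3 - \frac{13 + d}{-1 + 2 d}$)
$u{\left(F,b \right)} = 222 + F b^{2}$ ($u{\left(F,b \right)} = F b b + 222 = F b^{2} + 222 = 222 + F b^{2}$)
$u{\left(172,T{\left(-14 \right)} \right)} - -41168 = \left(222 + 172 \left(\frac{-16 + 5 \left(-14\right)}{-1 + 2 \left(-14\right)}\right)^{2}\right) - -41168 = \left(222 + 172 \left(\frac{-16 - 70}{-1 - 28}\right)^{2}\right) + 41168 = \left(222 + 172 \left(\frac{1}{-29} \left(-86\right)\right)^{2}\right) + 41168 = \left(222 + 172 \left(\left(- \frac{1}{29}\right) \left(-86\right)\right)^{2}\right) + 41168 = \left(222 + 172 \left(\frac{86}{29}\right)^{2}\right) + 41168 = \left(222 + 172 \cdot \frac{7396}{841}\right) + 41168 = \left(222 + \frac{1272112}{841}\right) + 41168 = \frac{1458814}{841} + 41168 = \frac{36081102}{841}$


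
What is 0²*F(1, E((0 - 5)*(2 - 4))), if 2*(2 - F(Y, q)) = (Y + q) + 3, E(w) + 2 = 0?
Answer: 0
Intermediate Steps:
E(w) = -2 (E(w) = -2 + 0 = -2)
F(Y, q) = ½ - Y/2 - q/2 (F(Y, q) = 2 - ((Y + q) + 3)/2 = 2 - (3 + Y + q)/2 = 2 + (-3/2 - Y/2 - q/2) = ½ - Y/2 - q/2)
0²*F(1, E((0 - 5)*(2 - 4))) = 0²*(½ - ½*1 - ½*(-2)) = 0*(½ - ½ + 1) = 0*1 = 0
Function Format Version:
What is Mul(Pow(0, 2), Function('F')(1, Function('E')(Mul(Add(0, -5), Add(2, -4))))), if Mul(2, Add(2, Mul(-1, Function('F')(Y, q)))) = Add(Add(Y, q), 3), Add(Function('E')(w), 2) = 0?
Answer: 0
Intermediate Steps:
Function('E')(w) = -2 (Function('E')(w) = Add(-2, 0) = -2)
Function('F')(Y, q) = Add(Rational(1, 2), Mul(Rational(-1, 2), Y), Mul(Rational(-1, 2), q)) (Function('F')(Y, q) = Add(2, Mul(Rational(-1, 2), Add(Add(Y, q), 3))) = Add(2, Mul(Rational(-1, 2), Add(3, Y, q))) = Add(2, Add(Rational(-3, 2), Mul(Rational(-1, 2), Y), Mul(Rational(-1, 2), q))) = Add(Rational(1, 2), Mul(Rational(-1, 2), Y), Mul(Rational(-1, 2), q)))
Mul(Pow(0, 2), Function('F')(1, Function('E')(Mul(Add(0, -5), Add(2, -4))))) = Mul(Pow(0, 2), Add(Rational(1, 2), Mul(Rational(-1, 2), 1), Mul(Rational(-1, 2), -2))) = Mul(0, Add(Rational(1, 2), Rational(-1, 2), 1)) = Mul(0, 1) = 0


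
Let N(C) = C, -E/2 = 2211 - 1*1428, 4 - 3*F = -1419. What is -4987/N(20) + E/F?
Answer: -7190461/28460 ≈ -252.65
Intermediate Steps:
F = 1423/3 (F = 4/3 - 1/3*(-1419) = 4/3 + 473 = 1423/3 ≈ 474.33)
E = -1566 (E = -2*(2211 - 1*1428) = -2*(2211 - 1428) = -2*783 = -1566)
-4987/N(20) + E/F = -4987/20 - 1566/1423/3 = -4987*1/20 - 1566*3/1423 = -4987/20 - 4698/1423 = -7190461/28460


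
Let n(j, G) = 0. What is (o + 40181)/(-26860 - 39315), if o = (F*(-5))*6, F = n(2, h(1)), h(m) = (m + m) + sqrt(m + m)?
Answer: -40181/66175 ≈ -0.60719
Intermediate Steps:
h(m) = 2*m + sqrt(2)*sqrt(m) (h(m) = 2*m + sqrt(2*m) = 2*m + sqrt(2)*sqrt(m))
F = 0
o = 0 (o = (0*(-5))*6 = 0*6 = 0)
(o + 40181)/(-26860 - 39315) = (0 + 40181)/(-26860 - 39315) = 40181/(-66175) = 40181*(-1/66175) = -40181/66175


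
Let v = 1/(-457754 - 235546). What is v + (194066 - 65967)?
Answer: 88811036699/693300 ≈ 1.2810e+5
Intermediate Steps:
v = -1/693300 (v = 1/(-693300) = -1/693300 ≈ -1.4424e-6)
v + (194066 - 65967) = -1/693300 + (194066 - 65967) = -1/693300 + 128099 = 88811036699/693300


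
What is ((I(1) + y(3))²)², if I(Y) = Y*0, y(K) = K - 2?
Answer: 1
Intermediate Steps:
y(K) = -2 + K
I(Y) = 0
((I(1) + y(3))²)² = ((0 + (-2 + 3))²)² = ((0 + 1)²)² = (1²)² = 1² = 1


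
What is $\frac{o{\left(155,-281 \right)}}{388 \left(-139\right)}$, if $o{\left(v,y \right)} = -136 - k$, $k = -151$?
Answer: $- \frac{15}{53932} \approx -0.00027813$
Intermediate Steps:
$o{\left(v,y \right)} = 15$ ($o{\left(v,y \right)} = -136 - -151 = -136 + 151 = 15$)
$\frac{o{\left(155,-281 \right)}}{388 \left(-139\right)} = \frac{15}{388 \left(-139\right)} = \frac{15}{-53932} = 15 \left(- \frac{1}{53932}\right) = - \frac{15}{53932}$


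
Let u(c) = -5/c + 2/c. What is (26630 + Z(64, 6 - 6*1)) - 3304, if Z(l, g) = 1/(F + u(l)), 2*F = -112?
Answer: 83670298/3587 ≈ 23326.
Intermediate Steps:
F = -56 (F = (½)*(-112) = -56)
u(c) = -3/c
Z(l, g) = 1/(-56 - 3/l)
(26630 + Z(64, 6 - 6*1)) - 3304 = (26630 - 1*64/(3 + 56*64)) - 3304 = (26630 - 1*64/(3 + 3584)) - 3304 = (26630 - 1*64/3587) - 3304 = (26630 - 1*64*1/3587) - 3304 = (26630 - 64/3587) - 3304 = 95521746/3587 - 3304 = 83670298/3587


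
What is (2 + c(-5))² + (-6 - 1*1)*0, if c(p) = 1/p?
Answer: 81/25 ≈ 3.2400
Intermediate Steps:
(2 + c(-5))² + (-6 - 1*1)*0 = (2 + 1/(-5))² + (-6 - 1*1)*0 = (2 - ⅕)² + (-6 - 1)*0 = (9/5)² - 7*0 = 81/25 + 0 = 81/25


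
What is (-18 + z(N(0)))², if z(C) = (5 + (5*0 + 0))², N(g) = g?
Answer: 49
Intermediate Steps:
z(C) = 25 (z(C) = (5 + (0 + 0))² = (5 + 0)² = 5² = 25)
(-18 + z(N(0)))² = (-18 + 25)² = 7² = 49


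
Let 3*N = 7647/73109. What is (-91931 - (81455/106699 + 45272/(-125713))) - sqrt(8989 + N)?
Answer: -1233117408933584/13413451387 - 5*sqrt(1921829003966)/73109 ≈ -92026.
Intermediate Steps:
N = 2549/73109 (N = (7647/73109)/3 = (7647*(1/73109))/3 = (1/3)*(7647/73109) = 2549/73109 ≈ 0.034866)
(-91931 - (81455/106699 + 45272/(-125713))) - sqrt(8989 + N) = (-91931 - (81455/106699 + 45272/(-125713))) - sqrt(8989 + 2549/73109) = (-91931 - (81455*(1/106699) + 45272*(-1/125713))) - sqrt(657179350/73109) = (-91931 - (81455/106699 - 45272/125713)) - 5*sqrt(1921829003966)/73109 = (-91931 - 1*5409475287/13413451387) - 5*sqrt(1921829003966)/73109 = (-91931 - 5409475287/13413451387) - 5*sqrt(1921829003966)/73109 = -1233117408933584/13413451387 - 5*sqrt(1921829003966)/73109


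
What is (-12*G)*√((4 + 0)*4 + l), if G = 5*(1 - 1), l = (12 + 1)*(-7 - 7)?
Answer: 0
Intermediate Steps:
l = -182 (l = 13*(-14) = -182)
G = 0 (G = 5*0 = 0)
(-12*G)*√((4 + 0)*4 + l) = (-12*0)*√((4 + 0)*4 - 182) = 0*√(4*4 - 182) = 0*√(16 - 182) = 0*√(-166) = 0*(I*√166) = 0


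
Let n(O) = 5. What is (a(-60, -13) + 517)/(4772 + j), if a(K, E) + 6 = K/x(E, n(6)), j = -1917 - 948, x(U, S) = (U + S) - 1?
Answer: 1553/5721 ≈ 0.27146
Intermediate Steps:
x(U, S) = -1 + S + U (x(U, S) = (S + U) - 1 = -1 + S + U)
j = -2865
a(K, E) = -6 + K/(4 + E) (a(K, E) = -6 + K/(-1 + 5 + E) = -6 + K/(4 + E))
(a(-60, -13) + 517)/(4772 + j) = ((-24 - 60 - 6*(-13))/(4 - 13) + 517)/(4772 - 2865) = ((-24 - 60 + 78)/(-9) + 517)/1907 = (-1/9*(-6) + 517)*(1/1907) = (2/3 + 517)*(1/1907) = (1553/3)*(1/1907) = 1553/5721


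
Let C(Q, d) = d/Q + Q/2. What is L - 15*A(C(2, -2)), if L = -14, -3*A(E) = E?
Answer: -14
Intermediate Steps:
C(Q, d) = Q/2 + d/Q (C(Q, d) = d/Q + Q*(½) = d/Q + Q/2 = Q/2 + d/Q)
A(E) = -E/3
L - 15*A(C(2, -2)) = -14 - (-5)*((½)*2 - 2/2) = -14 - (-5)*(1 - 2*½) = -14 - (-5)*(1 - 1) = -14 - (-5)*0 = -14 - 15*0 = -14 + 0 = -14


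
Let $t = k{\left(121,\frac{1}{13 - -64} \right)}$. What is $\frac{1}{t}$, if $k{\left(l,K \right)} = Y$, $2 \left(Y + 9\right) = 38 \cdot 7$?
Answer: $\frac{1}{124} \approx 0.0080645$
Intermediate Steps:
$Y = 124$ ($Y = -9 + \frac{38 \cdot 7}{2} = -9 + \frac{1}{2} \cdot 266 = -9 + 133 = 124$)
$k{\left(l,K \right)} = 124$
$t = 124$
$\frac{1}{t} = \frac{1}{124}$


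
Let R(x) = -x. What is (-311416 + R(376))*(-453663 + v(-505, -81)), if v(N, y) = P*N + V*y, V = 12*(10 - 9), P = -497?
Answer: 63496440800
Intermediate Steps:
V = 12 (V = 12*1 = 12)
v(N, y) = -497*N + 12*y
(-311416 + R(376))*(-453663 + v(-505, -81)) = (-311416 - 1*376)*(-453663 + (-497*(-505) + 12*(-81))) = (-311416 - 376)*(-453663 + (250985 - 972)) = -311792*(-453663 + 250013) = -311792*(-203650) = 63496440800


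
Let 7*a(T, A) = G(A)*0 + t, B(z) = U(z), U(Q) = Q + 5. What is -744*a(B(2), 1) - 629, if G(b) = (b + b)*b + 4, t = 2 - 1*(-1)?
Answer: -6635/7 ≈ -947.86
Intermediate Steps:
U(Q) = 5 + Q
t = 3 (t = 2 + 1 = 3)
B(z) = 5 + z
G(b) = 4 + 2*b² (G(b) = (2*b)*b + 4 = 2*b² + 4 = 4 + 2*b²)
a(T, A) = 3/7 (a(T, A) = ((4 + 2*A²)*0 + 3)/7 = (0 + 3)/7 = (⅐)*3 = 3/7)
-744*a(B(2), 1) - 629 = -744*3/7 - 629 = -2232/7 - 629 = -6635/7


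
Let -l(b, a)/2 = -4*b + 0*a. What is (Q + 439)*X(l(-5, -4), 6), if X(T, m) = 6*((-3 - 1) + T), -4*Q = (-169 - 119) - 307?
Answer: -155166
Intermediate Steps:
l(b, a) = 8*b (l(b, a) = -2*(-4*b + 0*a) = -2*(-4*b + 0) = -(-8)*b = 8*b)
Q = 595/4 (Q = -((-169 - 119) - 307)/4 = -(-288 - 307)/4 = -¼*(-595) = 595/4 ≈ 148.75)
X(T, m) = -24 + 6*T (X(T, m) = 6*(-4 + T) = -24 + 6*T)
(Q + 439)*X(l(-5, -4), 6) = (595/4 + 439)*(-24 + 6*(8*(-5))) = 2351*(-24 + 6*(-40))/4 = 2351*(-24 - 240)/4 = (2351/4)*(-264) = -155166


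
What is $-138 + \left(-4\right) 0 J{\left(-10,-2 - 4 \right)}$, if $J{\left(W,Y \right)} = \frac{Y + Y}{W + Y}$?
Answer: $-138$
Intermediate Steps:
$J{\left(W,Y \right)} = \frac{2 Y}{W + Y}$
$-138 + \left(-4\right) 0 J{\left(-10,-2 - 4 \right)} = -138 + \left(-4\right) 0 \frac{2 \left(-2 - 4\right)}{-10 - 6} = -138 + 0 \cdot 2 \left(-6\right) \frac{1}{-10 - 6} = -138 + 0 \cdot 2 \left(-6\right) \frac{1}{-16} = -138 + 0 \cdot 2 \left(-6\right) \left(- \frac{1}{16}\right) = -138 + 0 \cdot \frac{3}{4} = -138 + 0 = -138$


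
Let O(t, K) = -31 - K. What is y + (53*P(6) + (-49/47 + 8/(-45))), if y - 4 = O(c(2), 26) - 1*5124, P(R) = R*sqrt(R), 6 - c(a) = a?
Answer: -10951936/2115 + 318*sqrt(6) ≈ -4399.3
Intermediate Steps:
c(a) = 6 - a
P(R) = R**(3/2)
y = -5177 (y = 4 + ((-31 - 1*26) - 1*5124) = 4 + ((-31 - 26) - 5124) = 4 + (-57 - 5124) = 4 - 5181 = -5177)
y + (53*P(6) + (-49/47 + 8/(-45))) = -5177 + (53*6**(3/2) + (-49/47 + 8/(-45))) = -5177 + (53*(6*sqrt(6)) + (-49*1/47 + 8*(-1/45))) = -5177 + (318*sqrt(6) + (-49/47 - 8/45)) = -5177 + (318*sqrt(6) - 2581/2115) = -5177 + (-2581/2115 + 318*sqrt(6)) = -10951936/2115 + 318*sqrt(6)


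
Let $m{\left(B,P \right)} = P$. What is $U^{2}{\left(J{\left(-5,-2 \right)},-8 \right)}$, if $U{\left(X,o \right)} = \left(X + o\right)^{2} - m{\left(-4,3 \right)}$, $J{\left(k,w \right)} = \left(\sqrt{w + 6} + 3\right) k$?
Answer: $1179396$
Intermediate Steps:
$J{\left(k,w \right)} = k \left(3 + \sqrt{6 + w}\right)$ ($J{\left(k,w \right)} = \left(\sqrt{6 + w} + 3\right) k = \left(3 + \sqrt{6 + w}\right) k = k \left(3 + \sqrt{6 + w}\right)$)
$U{\left(X,o \right)} = -3 + \left(X + o\right)^{2}$ ($U{\left(X,o \right)} = \left(X + o\right)^{2} - 3 = -3 + \left(X + o\right)^{2}$)
$U^{2}{\left(J{\left(-5,-2 \right)},-8 \right)} = \left(-3 + \left(- 5 \left(3 + \sqrt{6 - 2}\right) - 8\right)^{2}\right)^{2} = \left(-3 + \left(- 5 \left(3 + \sqrt{4}\right) - 8\right)^{2}\right)^{2} = \left(-3 + \left(- 5 \left(3 + 2\right) - 8\right)^{2}\right)^{2} = \left(-3 + \left(\left(-5\right) 5 - 8\right)^{2}\right)^{2} = \left(-3 + \left(-25 - 8\right)^{2}\right)^{2} = \left(-3 + \left(-33\right)^{2}\right)^{2} = \left(-3 + 1089\right)^{2} = 1086^{2} = 1179396$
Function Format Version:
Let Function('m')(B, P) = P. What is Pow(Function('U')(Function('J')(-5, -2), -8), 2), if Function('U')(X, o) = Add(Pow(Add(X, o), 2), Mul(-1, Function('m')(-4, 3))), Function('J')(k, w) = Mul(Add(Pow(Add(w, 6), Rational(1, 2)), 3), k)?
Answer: 1179396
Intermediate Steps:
Function('J')(k, w) = Mul(k, Add(3, Pow(Add(6, w), Rational(1, 2)))) (Function('J')(k, w) = Mul(Add(Pow(Add(6, w), Rational(1, 2)), 3), k) = Mul(Add(3, Pow(Add(6, w), Rational(1, 2))), k) = Mul(k, Add(3, Pow(Add(6, w), Rational(1, 2)))))
Function('U')(X, o) = Add(-3, Pow(Add(X, o), 2)) (Function('U')(X, o) = Add(Pow(Add(X, o), 2), Mul(-1, 3)) = Add(Pow(Add(X, o), 2), -3) = Add(-3, Pow(Add(X, o), 2)))
Pow(Function('U')(Function('J')(-5, -2), -8), 2) = Pow(Add(-3, Pow(Add(Mul(-5, Add(3, Pow(Add(6, -2), Rational(1, 2)))), -8), 2)), 2) = Pow(Add(-3, Pow(Add(Mul(-5, Add(3, Pow(4, Rational(1, 2)))), -8), 2)), 2) = Pow(Add(-3, Pow(Add(Mul(-5, Add(3, 2)), -8), 2)), 2) = Pow(Add(-3, Pow(Add(Mul(-5, 5), -8), 2)), 2) = Pow(Add(-3, Pow(Add(-25, -8), 2)), 2) = Pow(Add(-3, Pow(-33, 2)), 2) = Pow(Add(-3, 1089), 2) = Pow(1086, 2) = 1179396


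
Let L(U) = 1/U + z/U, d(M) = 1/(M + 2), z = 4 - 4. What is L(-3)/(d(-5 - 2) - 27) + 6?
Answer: 2453/408 ≈ 6.0123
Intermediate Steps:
z = 0
d(M) = 1/(2 + M)
L(U) = 1/U (L(U) = 1/U + 0/U = 1/U + 0 = 1/U)
L(-3)/(d(-5 - 2) - 27) + 6 = 1/(1/(2 + (-5 - 2)) - 27*(-3)) + 6 = -1/3/(1/(2 - 7) - 27) + 6 = -1/3/(1/(-5) - 27) + 6 = -1/3/(-1/5 - 27) + 6 = -1/3/(-136/5) + 6 = -5/136*(-1/3) + 6 = 5/408 + 6 = 2453/408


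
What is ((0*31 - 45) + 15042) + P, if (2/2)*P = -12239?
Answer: 2758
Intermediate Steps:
P = -12239
((0*31 - 45) + 15042) + P = ((0*31 - 45) + 15042) - 12239 = ((0 - 45) + 15042) - 12239 = (-45 + 15042) - 12239 = 14997 - 12239 = 2758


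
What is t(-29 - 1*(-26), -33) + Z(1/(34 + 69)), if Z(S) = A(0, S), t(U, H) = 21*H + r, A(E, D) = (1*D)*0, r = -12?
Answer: -705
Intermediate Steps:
A(E, D) = 0 (A(E, D) = D*0 = 0)
t(U, H) = -12 + 21*H (t(U, H) = 21*H - 12 = -12 + 21*H)
Z(S) = 0
t(-29 - 1*(-26), -33) + Z(1/(34 + 69)) = (-12 + 21*(-33)) + 0 = (-12 - 693) + 0 = -705 + 0 = -705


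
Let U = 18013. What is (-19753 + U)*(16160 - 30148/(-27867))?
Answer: -261209303440/9289 ≈ -2.8120e+7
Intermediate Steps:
(-19753 + U)*(16160 - 30148/(-27867)) = (-19753 + 18013)*(16160 - 30148/(-27867)) = -1740*(16160 - 30148*(-1/27867)) = -1740*(16160 + 30148/27867) = -1740*450360868/27867 = -261209303440/9289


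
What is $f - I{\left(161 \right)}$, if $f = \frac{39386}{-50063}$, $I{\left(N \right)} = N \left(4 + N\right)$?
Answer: $- \frac{1329962981}{50063} \approx -26566.0$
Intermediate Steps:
$f = - \frac{39386}{50063}$ ($f = 39386 \left(- \frac{1}{50063}\right) = - \frac{39386}{50063} \approx -0.78673$)
$f - I{\left(161 \right)} = - \frac{39386}{50063} - 161 \left(4 + 161\right) = - \frac{39386}{50063} - 161 \cdot 165 = - \frac{39386}{50063} - 26565 = - \frac{1329962981}{50063}$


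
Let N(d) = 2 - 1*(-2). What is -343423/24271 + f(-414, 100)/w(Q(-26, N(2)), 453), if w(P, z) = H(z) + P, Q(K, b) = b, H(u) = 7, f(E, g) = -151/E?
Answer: -1560283421/110530134 ≈ -14.116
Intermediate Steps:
N(d) = 4 (N(d) = 2 + 2 = 4)
w(P, z) = 7 + P
-343423/24271 + f(-414, 100)/w(Q(-26, N(2)), 453) = -343423/24271 + (-151/(-414))/(7 + 4) = -343423*1/24271 - 151*(-1/414)/11 = -343423/24271 + (151/414)*(1/11) = -343423/24271 + 151/4554 = -1560283421/110530134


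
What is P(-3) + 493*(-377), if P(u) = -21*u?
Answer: -185798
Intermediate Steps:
P(-3) + 493*(-377) = -21*(-3) + 493*(-377) = 63 - 185861 = -185798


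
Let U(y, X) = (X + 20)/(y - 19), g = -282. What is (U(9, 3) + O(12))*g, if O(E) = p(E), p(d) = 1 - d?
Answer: 18753/5 ≈ 3750.6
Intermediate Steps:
O(E) = 1 - E
U(y, X) = (20 + X)/(-19 + y)
(U(9, 3) + O(12))*g = ((20 + 3)/(-19 + 9) + (1 - 1*12))*(-282) = (23/(-10) + (1 - 12))*(-282) = (-⅒*23 - 11)*(-282) = (-23/10 - 11)*(-282) = -133/10*(-282) = 18753/5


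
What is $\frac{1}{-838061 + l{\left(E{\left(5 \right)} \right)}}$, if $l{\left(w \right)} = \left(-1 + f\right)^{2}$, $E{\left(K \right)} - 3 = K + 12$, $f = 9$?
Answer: $- \frac{1}{837997} \approx -1.1933 \cdot 10^{-6}$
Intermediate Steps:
$E{\left(K \right)} = 15 + K$ ($E{\left(K \right)} = 3 + \left(K + 12\right) = 3 + \left(12 + K\right) = 15 + K$)
$l{\left(w \right)} = 64$ ($l{\left(w \right)} = \left(-1 + 9\right)^{2} = 8^{2} = 64$)
$\frac{1}{-838061 + l{\left(E{\left(5 \right)} \right)}} = \frac{1}{-838061 + 64} = \frac{1}{-837997} = - \frac{1}{837997}$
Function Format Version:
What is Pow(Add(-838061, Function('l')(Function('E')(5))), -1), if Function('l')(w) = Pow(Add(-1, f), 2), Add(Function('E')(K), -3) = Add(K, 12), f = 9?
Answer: Rational(-1, 837997) ≈ -1.1933e-6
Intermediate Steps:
Function('E')(K) = Add(15, K) (Function('E')(K) = Add(3, Add(K, 12)) = Add(3, Add(12, K)) = Add(15, K))
Function('l')(w) = 64 (Function('l')(w) = Pow(Add(-1, 9), 2) = Pow(8, 2) = 64)
Pow(Add(-838061, Function('l')(Function('E')(5))), -1) = Pow(Add(-838061, 64), -1) = Pow(-837997, -1) = Rational(-1, 837997)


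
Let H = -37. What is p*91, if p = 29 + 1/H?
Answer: 97552/37 ≈ 2636.5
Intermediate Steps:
p = 1072/37 (p = 29 + 1/(-37) = 29 - 1/37 = 1072/37 ≈ 28.973)
p*91 = (1072/37)*91 = 97552/37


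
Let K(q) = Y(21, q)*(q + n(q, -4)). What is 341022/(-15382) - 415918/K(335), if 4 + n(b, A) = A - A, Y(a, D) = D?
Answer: -22105937573/852816535 ≈ -25.921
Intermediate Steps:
n(b, A) = -4 (n(b, A) = -4 + (A - A) = -4 + 0 = -4)
K(q) = q*(-4 + q) (K(q) = q*(q - 4) = q*(-4 + q))
341022/(-15382) - 415918/K(335) = 341022/(-15382) - 415918*1/(335*(-4 + 335)) = 341022*(-1/15382) - 415918/(335*331) = -170511/7691 - 415918/110885 = -22105937573/852816535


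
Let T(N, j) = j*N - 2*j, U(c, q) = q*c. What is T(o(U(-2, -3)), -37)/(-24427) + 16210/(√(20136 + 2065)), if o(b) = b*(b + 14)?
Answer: 396612204/3639623 ≈ 108.97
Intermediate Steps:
U(c, q) = c*q
o(b) = b*(14 + b)
T(N, j) = -2*j + N*j (T(N, j) = N*j - 2*j = -2*j + N*j)
T(o(U(-2, -3)), -37)/(-24427) + 16210/(√(20136 + 2065)) = -37*(-2 + (-2*(-3))*(14 - 2*(-3)))/(-24427) + 16210/(√(20136 + 2065)) = -37*(-2 + 6*(14 + 6))*(-1/24427) + 16210/(√22201) = -37*(-2 + 6*20)*(-1/24427) + 16210/149 = -37*(-2 + 120)*(-1/24427) + 16210*(1/149) = -37*118*(-1/24427) + 16210/149 = -4366*(-1/24427) + 16210/149 = 4366/24427 + 16210/149 = 396612204/3639623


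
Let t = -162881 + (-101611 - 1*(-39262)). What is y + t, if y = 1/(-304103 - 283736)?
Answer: -132398977971/587839 ≈ -2.2523e+5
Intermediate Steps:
y = -1/587839 (y = 1/(-587839) = -1/587839 ≈ -1.7011e-6)
t = -225230 (t = -162881 + (-101611 + 39262) = -162881 - 62349 = -225230)
y + t = -1/587839 - 225230 = -132398977971/587839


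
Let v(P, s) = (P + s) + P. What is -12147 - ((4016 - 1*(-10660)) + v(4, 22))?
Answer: -26853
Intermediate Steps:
v(P, s) = s + 2*P
-12147 - ((4016 - 1*(-10660)) + v(4, 22)) = -12147 - ((4016 - 1*(-10660)) + (22 + 2*4)) = -12147 - ((4016 + 10660) + (22 + 8)) = -12147 - (14676 + 30) = -12147 - 1*14706 = -12147 - 14706 = -26853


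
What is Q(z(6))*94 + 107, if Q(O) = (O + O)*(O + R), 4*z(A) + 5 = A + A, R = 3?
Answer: 6679/4 ≈ 1669.8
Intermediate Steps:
z(A) = -5/4 + A/2 (z(A) = -5/4 + (A + A)/4 = -5/4 + (2*A)/4 = -5/4 + A/2)
Q(O) = 2*O*(3 + O) (Q(O) = (O + O)*(O + 3) = (2*O)*(3 + O) = 2*O*(3 + O))
Q(z(6))*94 + 107 = (2*(-5/4 + (½)*6)*(3 + (-5/4 + (½)*6)))*94 + 107 = (2*(-5/4 + 3)*(3 + (-5/4 + 3)))*94 + 107 = (2*(7/4)*(3 + 7/4))*94 + 107 = (2*(7/4)*(19/4))*94 + 107 = (133/8)*94 + 107 = 6251/4 + 107 = 6679/4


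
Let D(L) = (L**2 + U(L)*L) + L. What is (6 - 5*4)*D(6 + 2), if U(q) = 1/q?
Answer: -1022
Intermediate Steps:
D(L) = 1 + L + L**2 (D(L) = (L**2 + L/L) + L = (L**2 + 1) + L = (1 + L**2) + L = 1 + L + L**2)
(6 - 5*4)*D(6 + 2) = (6 - 5*4)*(1 + (6 + 2)*(1 + (6 + 2))) = (6 - 20)*(1 + 8*(1 + 8)) = -14*(1 + 8*9) = -14*(1 + 72) = -14*73 = -1022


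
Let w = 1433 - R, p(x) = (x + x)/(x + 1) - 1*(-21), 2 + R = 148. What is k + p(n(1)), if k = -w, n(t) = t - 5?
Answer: -3790/3 ≈ -1263.3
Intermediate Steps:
R = 146 (R = -2 + 148 = 146)
n(t) = -5 + t
p(x) = 21 + 2*x/(1 + x) (p(x) = (2*x)/(1 + x) + 21 = 2*x/(1 + x) + 21 = 21 + 2*x/(1 + x))
w = 1287 (w = 1433 - 1*146 = 1433 - 146 = 1287)
k = -1287 (k = -1*1287 = -1287)
k + p(n(1)) = -1287 + (21 + 23*(-5 + 1))/(1 + (-5 + 1)) = -1287 + (21 + 23*(-4))/(1 - 4) = -1287 + (21 - 92)/(-3) = -1287 - ⅓*(-71) = -1287 + 71/3 = -3790/3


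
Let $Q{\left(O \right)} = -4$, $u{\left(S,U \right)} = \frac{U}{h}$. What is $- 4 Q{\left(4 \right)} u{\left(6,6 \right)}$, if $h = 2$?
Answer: $48$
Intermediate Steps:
$u{\left(S,U \right)} = \frac{U}{2}$
$- 4 Q{\left(4 \right)} u{\left(6,6 \right)} = \left(-4\right) \left(-4\right) \frac{1}{2} \cdot 6 = 16 \cdot 3 = 48$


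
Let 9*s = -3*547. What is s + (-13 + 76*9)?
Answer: 1466/3 ≈ 488.67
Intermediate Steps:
s = -547/3 (s = (-3*547)/9 = (⅑)*(-1641) = -547/3 ≈ -182.33)
s + (-13 + 76*9) = -547/3 + (-13 + 76*9) = -547/3 + (-13 + 684) = -547/3 + 671 = 1466/3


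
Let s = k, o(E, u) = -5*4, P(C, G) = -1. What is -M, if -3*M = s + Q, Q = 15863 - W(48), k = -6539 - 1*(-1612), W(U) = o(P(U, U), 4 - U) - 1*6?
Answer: 3654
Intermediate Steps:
o(E, u) = -20
W(U) = -26 (W(U) = -20 - 1*6 = -20 - 6 = -26)
k = -4927 (k = -6539 + 1612 = -4927)
s = -4927
Q = 15889 (Q = 15863 - 1*(-26) = 15863 + 26 = 15889)
M = -3654 (M = -(-4927 + 15889)/3 = -⅓*10962 = -3654)
-M = -1*(-3654) = 3654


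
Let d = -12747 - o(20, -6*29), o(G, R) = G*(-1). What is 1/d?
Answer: -1/12727 ≈ -7.8573e-5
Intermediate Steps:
o(G, R) = -G
d = -12727 (d = -12747 - (-1)*20 = -12747 - 1*(-20) = -12747 + 20 = -12727)
1/d = 1/(-12727) = -1/12727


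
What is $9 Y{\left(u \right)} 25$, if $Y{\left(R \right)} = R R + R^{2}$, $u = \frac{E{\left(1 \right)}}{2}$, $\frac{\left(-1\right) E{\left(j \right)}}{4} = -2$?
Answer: $7200$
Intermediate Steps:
$E{\left(j \right)} = 8$ ($E{\left(j \right)} = \left(-4\right) \left(-2\right) = 8$)
$u = 4$ ($u = \frac{1}{2} \cdot 8 = 4$)
$Y{\left(R \right)} = 2 R^{2}$ ($Y{\left(R \right)} = R^{2} + R^{2} = 2 R^{2}$)
$9 Y{\left(u \right)} 25 = 9 \cdot 2 \cdot 4^{2} \cdot 25 = 9 \cdot 2 \cdot 16 \cdot 25 = 9 \cdot 32 \cdot 25 = 288 \cdot 25 = 7200$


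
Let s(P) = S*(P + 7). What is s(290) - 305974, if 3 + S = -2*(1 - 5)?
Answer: -304489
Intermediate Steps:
S = 5 (S = -3 - 2*(1 - 5) = -3 - 2*(-4) = -3 + 8 = 5)
s(P) = 35 + 5*P (s(P) = 5*(P + 7) = 5*(7 + P) = 35 + 5*P)
s(290) - 305974 = (35 + 5*290) - 305974 = (35 + 1450) - 305974 = 1485 - 305974 = -304489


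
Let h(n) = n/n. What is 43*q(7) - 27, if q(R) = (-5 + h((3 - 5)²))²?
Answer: 661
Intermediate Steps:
h(n) = 1
q(R) = 16 (q(R) = (-5 + 1)² = (-4)² = 16)
43*q(7) - 27 = 43*16 - 27 = 688 - 27 = 661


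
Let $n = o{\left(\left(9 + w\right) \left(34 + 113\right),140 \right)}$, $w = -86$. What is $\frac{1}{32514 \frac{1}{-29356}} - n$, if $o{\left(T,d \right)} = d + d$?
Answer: $- \frac{4566638}{16257} \approx -280.9$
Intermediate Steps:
$o{\left(T,d \right)} = 2 d$
$n = 280$ ($n = 2 \cdot 140 = 280$)
$\frac{1}{32514 \frac{1}{-29356}} - n = \frac{1}{32514 \frac{1}{-29356}} - 280 = \frac{1}{32514 \left(- \frac{1}{29356}\right)} - 280 = \frac{1}{- \frac{16257}{14678}} - 280 = - \frac{14678}{16257} - 280 = - \frac{4566638}{16257}$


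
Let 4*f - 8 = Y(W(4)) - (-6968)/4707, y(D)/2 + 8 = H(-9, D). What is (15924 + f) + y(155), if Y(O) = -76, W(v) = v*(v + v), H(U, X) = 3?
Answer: 74828921/4707 ≈ 15897.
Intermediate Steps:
y(D) = -10 (y(D) = -16 + 2*3 = -16 + 6 = -10)
W(v) = 2*v**2 (W(v) = v*(2*v) = 2*v**2)
f = -78277/4707 (f = 2 + (-76 - (-6968)/4707)/4 = 2 + (-76 - 1*(-6968/4707))/4 = 2 + (-76 + 6968/4707)/4 = 2 + (1/4)*(-350764/4707) = 2 - 87691/4707 = -78277/4707 ≈ -16.630)
(15924 + f) + y(155) = (15924 - 78277/4707) - 10 = 74875991/4707 - 10 = 74828921/4707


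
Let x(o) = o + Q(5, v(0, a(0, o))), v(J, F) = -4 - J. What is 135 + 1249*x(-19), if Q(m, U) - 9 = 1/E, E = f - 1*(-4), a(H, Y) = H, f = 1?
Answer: -60526/5 ≈ -12105.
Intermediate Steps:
E = 5 (E = 1 - 1*(-4) = 1 + 4 = 5)
Q(m, U) = 46/5 (Q(m, U) = 9 + 1/5 = 46/5)
x(o) = 46/5 + o (x(o) = o + 46/5 = 46/5 + o)
135 + 1249*x(-19) = 135 + 1249*(46/5 - 19) = 135 + 1249*(-49/5) = 135 - 61201/5 = -60526/5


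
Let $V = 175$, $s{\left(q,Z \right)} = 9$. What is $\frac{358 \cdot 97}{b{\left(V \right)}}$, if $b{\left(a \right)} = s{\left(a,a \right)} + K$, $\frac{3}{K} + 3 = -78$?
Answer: $\frac{468801}{121} \approx 3874.4$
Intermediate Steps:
$K = - \frac{1}{27}$ ($K = \frac{3}{-3 - 78} = \frac{3}{-81} = 3 \left(- \frac{1}{81}\right) = - \frac{1}{27} \approx -0.037037$)
$b{\left(a \right)} = \frac{242}{27}$ ($b{\left(a \right)} = 9 - \frac{1}{27} = \frac{242}{27}$)
$\frac{358 \cdot 97}{b{\left(V \right)}} = \frac{358 \cdot 97}{\frac{242}{27}} = 34726 \cdot \frac{27}{242} = \frac{468801}{121}$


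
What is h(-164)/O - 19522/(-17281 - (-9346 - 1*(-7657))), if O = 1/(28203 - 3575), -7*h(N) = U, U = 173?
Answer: -33215912297/54572 ≈ -6.0866e+5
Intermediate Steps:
h(N) = -173/7 (h(N) = -1/7*173 = -173/7)
O = 1/24628 ≈ 4.0604e-5
h(-164)/O - 19522/(-17281 - (-9346 - 1*(-7657))) = -173/(7*1/24628) - 19522/(-17281 - (-9346 - 1*(-7657))) = -173/7*24628 - 19522/(-17281 - (-9346 + 7657)) = -4260644/7 - 19522/(-17281 - 1*(-1689)) = -4260644/7 - 19522/(-17281 + 1689) = -4260644/7 - 19522/(-15592) = -4260644/7 - 19522*(-1/15592) = -4260644/7 + 9761/7796 = -33215912297/54572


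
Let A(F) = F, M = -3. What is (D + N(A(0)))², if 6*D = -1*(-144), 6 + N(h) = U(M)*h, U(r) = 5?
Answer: 324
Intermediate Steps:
N(h) = -6 + 5*h
D = 24 (D = (-1*(-144))/6 = (⅙)*144 = 24)
(D + N(A(0)))² = (24 + (-6 + 5*0))² = (24 + (-6 + 0))² = (24 - 6)² = 18² = 324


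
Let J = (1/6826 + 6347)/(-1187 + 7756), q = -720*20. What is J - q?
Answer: 645739238223/44839994 ≈ 14401.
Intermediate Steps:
q = -14400
J = 43324623/44839994 (J = (1/6826 + 6347)/6569 = (43324623/6826)*(1/6569) = 43324623/44839994 ≈ 0.96620)
J - q = 43324623/44839994 - 1*(-14400) = 43324623/44839994 + 14400 = 645739238223/44839994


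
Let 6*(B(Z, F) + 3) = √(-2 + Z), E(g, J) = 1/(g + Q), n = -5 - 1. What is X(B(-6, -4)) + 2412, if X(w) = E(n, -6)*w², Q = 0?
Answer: 130169/54 + I*√2/3 ≈ 2410.5 + 0.4714*I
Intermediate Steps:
n = -6
E(g, J) = 1/g (E(g, J) = 1/(g + 0) = 1/g)
B(Z, F) = -3 + √(-2 + Z)/6
X(w) = -w²/6 (X(w) = w²/(-6) = -w²/6)
X(B(-6, -4)) + 2412 = -(-3 + √(-2 - 6)/6)²/6 + 2412 = -(-3 + √(-8)/6)²/6 + 2412 = -(-3 + (2*I*√2)/6)²/6 + 2412 = -(-3 + I*√2/3)²/6 + 2412 = 2412 - (-3 + I*√2/3)²/6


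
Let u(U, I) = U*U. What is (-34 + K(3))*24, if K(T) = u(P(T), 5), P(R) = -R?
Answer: -600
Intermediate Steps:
u(U, I) = U²
K(T) = T² (K(T) = (-T)² = T²)
(-34 + K(3))*24 = (-34 + 3²)*24 = (-34 + 9)*24 = -25*24 = -600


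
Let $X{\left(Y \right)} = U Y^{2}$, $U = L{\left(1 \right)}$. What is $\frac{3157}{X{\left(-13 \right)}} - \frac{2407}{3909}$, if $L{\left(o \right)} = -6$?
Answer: $- \frac{1642379}{440414} \approx -3.7292$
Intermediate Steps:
$U = -6$
$X{\left(Y \right)} = - 6 Y^{2}$
$\frac{3157}{X{\left(-13 \right)}} - \frac{2407}{3909} = \frac{3157}{\left(-6\right) \left(-13\right)^{2}} - \frac{2407}{3909} = \frac{3157}{\left(-6\right) 169} - \frac{2407}{3909} = \frac{3157}{-1014} - \frac{2407}{3909} = 3157 \left(- \frac{1}{1014}\right) - \frac{2407}{3909} = - \frac{3157}{1014} - \frac{2407}{3909} = - \frac{1642379}{440414}$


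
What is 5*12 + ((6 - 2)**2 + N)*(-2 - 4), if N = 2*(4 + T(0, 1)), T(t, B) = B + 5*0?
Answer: -96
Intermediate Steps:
T(t, B) = B (T(t, B) = B + 0 = B)
N = 10 (N = 2*(4 + 1) = 2*5 = 10)
5*12 + ((6 - 2)**2 + N)*(-2 - 4) = 5*12 + ((6 - 2)**2 + 10)*(-2 - 4) = 60 + (4**2 + 10)*(-6) = 60 + (16 + 10)*(-6) = 60 + 26*(-6) = 60 - 156 = -96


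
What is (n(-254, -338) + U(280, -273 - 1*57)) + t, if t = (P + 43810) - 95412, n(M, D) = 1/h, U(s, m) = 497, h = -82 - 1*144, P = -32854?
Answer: -18974735/226 ≈ -83959.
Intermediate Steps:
h = -226 (h = -82 - 144 = -226)
n(M, D) = -1/226 (n(M, D) = 1/(-226) = -1/226)
t = -84456 (t = (-32854 + 43810) - 95412 = 10956 - 95412 = -84456)
(n(-254, -338) + U(280, -273 - 1*57)) + t = (-1/226 + 497) - 84456 = 112321/226 - 84456 = -18974735/226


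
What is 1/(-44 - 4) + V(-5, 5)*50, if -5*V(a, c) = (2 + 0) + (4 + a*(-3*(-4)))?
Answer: 25919/48 ≈ 539.98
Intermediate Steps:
V(a, c) = -6/5 - 12*a/5 (V(a, c) = -((2 + 0) + (4 + a*(-3*(-4))))/5 = -(2 + (4 + a*12))/5 = -(2 + (4 + 12*a))/5 = -(6 + 12*a)/5 = -6/5 - 12*a/5)
1/(-44 - 4) + V(-5, 5)*50 = 1/(-44 - 4) + (-6/5 - 12/5*(-5))*50 = 1/(-48) + (-6/5 + 12)*50 = -1/48 + (54/5)*50 = -1/48 + 540 = 25919/48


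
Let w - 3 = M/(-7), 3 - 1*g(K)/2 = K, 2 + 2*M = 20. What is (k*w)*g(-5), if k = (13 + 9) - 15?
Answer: 192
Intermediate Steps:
M = 9 (M = -1 + (1/2)*20 = -1 + 10 = 9)
g(K) = 6 - 2*K
k = 7 (k = 22 - 15 = 7)
w = 12/7 (w = 3 + 9/(-7) = 3 + 9*(-1/7) = 3 - 9/7 = 12/7 ≈ 1.7143)
(k*w)*g(-5) = (7*(12/7))*(6 - 2*(-5)) = 12*(6 + 10) = 12*16 = 192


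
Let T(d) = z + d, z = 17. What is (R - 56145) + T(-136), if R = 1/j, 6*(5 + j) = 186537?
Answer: -3497876614/62169 ≈ -56264.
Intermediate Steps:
j = 62169/2 (j = -5 + (⅙)*186537 = -5 + 62179/2 = 62169/2 ≈ 31085.)
R = 2/62169 (R = 1/(62169/2) = 2/62169 ≈ 3.2170e-5)
T(d) = 17 + d
(R - 56145) + T(-136) = (2/62169 - 56145) + (17 - 136) = -3490478503/62169 - 119 = -3497876614/62169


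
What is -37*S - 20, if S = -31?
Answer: 1127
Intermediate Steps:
-37*S - 20 = -37*(-31) - 20 = 1147 - 20 = 1127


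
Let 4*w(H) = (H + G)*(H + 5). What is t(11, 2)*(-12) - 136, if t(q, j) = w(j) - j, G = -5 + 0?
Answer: -49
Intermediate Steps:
G = -5
w(H) = (-5 + H)*(5 + H)/4 (w(H) = ((H - 5)*(H + 5))/4 = ((-5 + H)*(5 + H))/4 = (-5 + H)*(5 + H)/4)
t(q, j) = -25/4 - j + j²/4 (t(q, j) = (-25/4 + j²/4) - j = -25/4 - j + j²/4)
t(11, 2)*(-12) - 136 = (-25/4 - 1*2 + (¼)*2²)*(-12) - 136 = (-25/4 - 2 + (¼)*4)*(-12) - 136 = (-25/4 - 2 + 1)*(-12) - 136 = -29/4*(-12) - 136 = 87 - 136 = -49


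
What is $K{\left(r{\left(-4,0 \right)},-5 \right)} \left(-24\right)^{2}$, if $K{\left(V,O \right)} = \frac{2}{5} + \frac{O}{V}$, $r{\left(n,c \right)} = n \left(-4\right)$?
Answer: $\frac{252}{5} \approx 50.4$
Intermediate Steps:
$r{\left(n,c \right)} = - 4 n$
$K{\left(V,O \right)} = \frac{2}{5} + \frac{O}{V}$ ($K{\left(V,O \right)} = 2 \cdot \frac{1}{5} + \frac{O}{V} = \frac{2}{5} + \frac{O}{V}$)
$K{\left(r{\left(-4,0 \right)},-5 \right)} \left(-24\right)^{2} = \left(\frac{2}{5} - \frac{5}{\left(-4\right) \left(-4\right)}\right) \left(-24\right)^{2} = \left(\frac{2}{5} - \frac{5}{16}\right) 576 = \frac{7}{80} \cdot 576 = \frac{252}{5}$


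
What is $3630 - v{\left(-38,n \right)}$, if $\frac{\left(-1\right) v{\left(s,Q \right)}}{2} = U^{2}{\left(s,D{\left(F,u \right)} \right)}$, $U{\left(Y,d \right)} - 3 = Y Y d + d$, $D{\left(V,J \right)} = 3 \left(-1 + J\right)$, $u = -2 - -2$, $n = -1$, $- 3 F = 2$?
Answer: $37536078$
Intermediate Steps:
$F = - \frac{2}{3}$ ($F = \left(- \frac{1}{3}\right) 2 = - \frac{2}{3} \approx -0.66667$)
$u = 0$ ($u = -2 + 2 = 0$)
$D{\left(V,J \right)} = -3 + 3 J$
$U{\left(Y,d \right)} = 3 + d + d Y^{2}$ ($U{\left(Y,d \right)} = 3 + \left(Y Y d + d\right) = 3 + \left(Y^{2} d + d\right) = 3 + \left(d Y^{2} + d\right) = 3 + \left(d + d Y^{2}\right) = 3 + d + d Y^{2}$)
$v{\left(s,Q \right)} = - 18 s^{4}$ ($v{\left(s,Q \right)} = - 2 \left(3 + \left(-3 + 3 \cdot 0\right) + \left(-3 + 3 \cdot 0\right) s^{2}\right)^{2} = - 2 \left(3 + \left(-3 + 0\right) + \left(-3 + 0\right) s^{2}\right)^{2} = - 2 \left(3 - 3 - 3 s^{2}\right)^{2} = - 2 \left(- 3 s^{2}\right)^{2} = - 2 \cdot 9 s^{4} = - 18 s^{4}$)
$3630 - v{\left(-38,n \right)} = 3630 - - 18 \left(-38\right)^{4} = 3630 - \left(-18\right) 2085136 = 3630 - -37532448 = 3630 + 37532448 = 37536078$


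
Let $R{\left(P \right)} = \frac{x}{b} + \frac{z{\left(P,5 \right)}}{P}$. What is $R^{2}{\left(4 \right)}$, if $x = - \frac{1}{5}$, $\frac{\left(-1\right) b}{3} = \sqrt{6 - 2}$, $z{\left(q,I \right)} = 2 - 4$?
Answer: $\frac{49}{225} \approx 0.21778$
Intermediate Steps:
$z{\left(q,I \right)} = -2$
$b = -6$ ($b = - 3 \sqrt{6 - 2} = - 3 \sqrt{4} = \left(-3\right) 2 = -6$)
$x = - \frac{1}{5}$ ($x = \left(-1\right) \frac{1}{5} = - \frac{1}{5} \approx -0.2$)
$R{\left(P \right)} = \frac{1}{30} - \frac{2}{P}$ ($R{\left(P \right)} = - \frac{1}{5 \left(-6\right)} - \frac{2}{P} = \left(- \frac{1}{5}\right) \left(- \frac{1}{6}\right) - \frac{2}{P} = \frac{1}{30} - \frac{2}{P}$)
$R^{2}{\left(4 \right)} = \left(\frac{-60 + 4}{30 \cdot 4}\right)^{2} = \left(\frac{1}{30} \cdot \frac{1}{4} \left(-56\right)\right)^{2} = \left(- \frac{7}{15}\right)^{2} = \frac{49}{225}$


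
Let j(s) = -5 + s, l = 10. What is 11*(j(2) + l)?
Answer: 77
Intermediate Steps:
11*(j(2) + l) = 11*((-5 + 2) + 10) = 11*(-3 + 10) = 11*7 = 77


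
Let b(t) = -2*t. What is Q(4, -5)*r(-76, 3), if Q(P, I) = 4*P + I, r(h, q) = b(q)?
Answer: -66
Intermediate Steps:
r(h, q) = -2*q
Q(P, I) = I + 4*P
Q(4, -5)*r(-76, 3) = (-5 + 4*4)*(-2*3) = (-5 + 16)*(-6) = 11*(-6) = -66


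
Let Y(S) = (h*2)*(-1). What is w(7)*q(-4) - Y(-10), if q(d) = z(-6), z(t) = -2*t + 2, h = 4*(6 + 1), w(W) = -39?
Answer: -490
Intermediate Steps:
h = 28 (h = 4*7 = 28)
Y(S) = -56 (Y(S) = (28*2)*(-1) = 56*(-1) = -56)
z(t) = 2 - 2*t
q(d) = 14 (q(d) = 2 - 2*(-6) = 2 + 12 = 14)
w(7)*q(-4) - Y(-10) = -39*14 - 1*(-56) = -546 + 56 = -490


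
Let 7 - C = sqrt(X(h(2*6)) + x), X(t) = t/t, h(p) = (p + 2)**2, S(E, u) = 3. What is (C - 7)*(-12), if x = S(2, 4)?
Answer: 24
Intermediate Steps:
h(p) = (2 + p)**2
X(t) = 1
x = 3
C = 5 (C = 7 - sqrt(1 + 3) = 7 - sqrt(4) = 7 - 1*2 = 7 - 2 = 5)
(C - 7)*(-12) = (5 - 7)*(-12) = -2*(-12) = 24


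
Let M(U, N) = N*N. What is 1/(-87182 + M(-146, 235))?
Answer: -1/31957 ≈ -3.1292e-5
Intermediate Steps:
M(U, N) = N**2
1/(-87182 + M(-146, 235)) = 1/(-87182 + 235**2) = 1/(-87182 + 55225) = 1/(-31957) = -1/31957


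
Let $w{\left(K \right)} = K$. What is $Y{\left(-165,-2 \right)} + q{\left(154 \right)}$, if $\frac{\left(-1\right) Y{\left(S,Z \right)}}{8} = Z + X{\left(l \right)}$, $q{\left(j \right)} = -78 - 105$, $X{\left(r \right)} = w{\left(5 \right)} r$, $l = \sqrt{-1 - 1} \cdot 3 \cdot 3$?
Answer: $-167 - 360 i \sqrt{2} \approx -167.0 - 509.12 i$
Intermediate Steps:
$l = 9 i \sqrt{2}$ ($l = \sqrt{-2} \cdot 3 \cdot 3 = i \sqrt{2} \cdot 3 \cdot 3 = 3 i \sqrt{2} \cdot 3 = 9 i \sqrt{2} \approx 12.728 i$)
$X{\left(r \right)} = 5 r$
$q{\left(j \right)} = -183$ ($q{\left(j \right)} = -78 - 105 = -183$)
$Y{\left(S,Z \right)} = - 8 Z - 360 i \sqrt{2}$ ($Y{\left(S,Z \right)} = - 8 \left(Z + 5 \cdot 9 i \sqrt{2}\right) = - 8 \left(Z + 45 i \sqrt{2}\right) = - 8 Z - 360 i \sqrt{2}$)
$Y{\left(-165,-2 \right)} + q{\left(154 \right)} = \left(\left(-8\right) \left(-2\right) - 360 i \sqrt{2}\right) - 183 = \left(16 - 360 i \sqrt{2}\right) - 183 = -167 - 360 i \sqrt{2}$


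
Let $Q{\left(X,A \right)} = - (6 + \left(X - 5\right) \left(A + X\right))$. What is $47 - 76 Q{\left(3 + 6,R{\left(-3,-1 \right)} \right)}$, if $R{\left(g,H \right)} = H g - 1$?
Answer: $3847$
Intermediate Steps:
$R{\left(g,H \right)} = -1 + H g$
$Q{\left(X,A \right)} = -6 - \left(-5 + X\right) \left(A + X\right)$ ($Q{\left(X,A \right)} = - (6 + \left(-5 + X\right) \left(A + X\right)) = -6 - \left(-5 + X\right) \left(A + X\right)$)
$47 - 76 Q{\left(3 + 6,R{\left(-3,-1 \right)} \right)} = 47 - 76 \left(-6 - \left(3 + 6\right)^{2} + 5 \left(-1 - -3\right) + 5 \left(3 + 6\right) - \left(-1 - -3\right) \left(3 + 6\right)\right) = 47 - 76 \left(-6 - 9^{2} + 5 \left(-1 + 3\right) + 5 \cdot 9 - \left(-1 + 3\right) 9\right) = 47 - 76 \left(-6 - 81 + 5 \cdot 2 + 45 - 2 \cdot 9\right) = 47 - 76 \left(-6 - 81 + 10 + 45 - 18\right) = 47 - -3800 = 47 + 3800 = 3847$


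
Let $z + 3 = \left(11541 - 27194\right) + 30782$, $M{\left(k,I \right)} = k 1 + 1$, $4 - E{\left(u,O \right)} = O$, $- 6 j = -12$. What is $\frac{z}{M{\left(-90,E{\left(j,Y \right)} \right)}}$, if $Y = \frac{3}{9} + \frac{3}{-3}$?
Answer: $- \frac{15126}{89} \approx -169.96$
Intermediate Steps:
$j = 2$ ($j = \left(- \frac{1}{6}\right) \left(-12\right) = 2$)
$Y = - \frac{2}{3}$ ($Y = 3 \cdot \frac{1}{9} + 3 \left(- \frac{1}{3}\right) = \frac{1}{3} - 1 = - \frac{2}{3} \approx -0.66667$)
$E{\left(u,O \right)} = 4 - O$
$M{\left(k,I \right)} = 1 + k$ ($M{\left(k,I \right)} = k + 1 = 1 + k$)
$z = 15126$ ($z = -3 + \left(\left(11541 - 27194\right) + 30782\right) = -3 + \left(-15653 + 30782\right) = -3 + 15129 = 15126$)
$\frac{z}{M{\left(-90,E{\left(j,Y \right)} \right)}} = \frac{15126}{1 - 90} = \frac{15126}{-89} = 15126 \left(- \frac{1}{89}\right) = - \frac{15126}{89}$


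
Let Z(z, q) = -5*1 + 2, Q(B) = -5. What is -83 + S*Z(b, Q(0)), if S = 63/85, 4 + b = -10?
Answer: -7244/85 ≈ -85.224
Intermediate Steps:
b = -14 (b = -4 - 10 = -14)
Z(z, q) = -3 (Z(z, q) = -5 + 2 = -3)
S = 63/85 (S = 63*(1/85) = 63/85 ≈ 0.74118)
-83 + S*Z(b, Q(0)) = -83 + (63/85)*(-3) = -83 - 189/85 = -7244/85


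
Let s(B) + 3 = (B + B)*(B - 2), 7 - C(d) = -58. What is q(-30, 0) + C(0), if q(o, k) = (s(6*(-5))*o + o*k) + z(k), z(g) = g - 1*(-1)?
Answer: -57444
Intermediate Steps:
z(g) = 1 + g (z(g) = g + 1 = 1 + g)
C(d) = 65 (C(d) = 7 - 1*(-58) = 7 + 58 = 65)
s(B) = -3 + 2*B*(-2 + B) (s(B) = -3 + (B + B)*(B - 2) = -3 + (2*B)*(-2 + B) = -3 + 2*B*(-2 + B))
q(o, k) = 1 + k + 1917*o + k*o (q(o, k) = ((-3 - 24*(-5) + 2*(6*(-5))²)*o + o*k) + (1 + k) = ((-3 - 4*(-30) + 2*(-30)²)*o + k*o) + (1 + k) = ((-3 + 120 + 2*900)*o + k*o) + (1 + k) = ((-3 + 120 + 1800)*o + k*o) + (1 + k) = (1917*o + k*o) + (1 + k) = 1 + k + 1917*o + k*o)
q(-30, 0) + C(0) = (1 + 0 + 1917*(-30) + 0*(-30)) + 65 = (1 + 0 - 57510 + 0) + 65 = -57509 + 65 = -57444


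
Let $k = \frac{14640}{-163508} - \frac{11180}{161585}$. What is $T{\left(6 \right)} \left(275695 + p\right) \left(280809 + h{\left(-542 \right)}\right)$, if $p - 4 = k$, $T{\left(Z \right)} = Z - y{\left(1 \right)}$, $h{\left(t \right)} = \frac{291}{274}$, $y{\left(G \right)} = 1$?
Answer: $\frac{140112933780875472998715}{361960030466} \approx 3.8709 \cdot 10^{11}$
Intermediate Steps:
$h{\left(t \right)} = \frac{291}{274}$ ($h{\left(t \right)} = 291 \cdot \frac{1}{274} = \frac{291}{274}$)
$k = - \frac{209681192}{1321022009}$ ($k = 14640 \left(- \frac{1}{163508}\right) - \frac{2236}{32317} = - \frac{3660}{40877} - \frac{2236}{32317} = - \frac{209681192}{1321022009} \approx -0.15873$)
$T{\left(Z \right)} = -1 + Z$ ($T{\left(Z \right)} = Z - 1 = -1 + Z$)
$p = \frac{5074406844}{1321022009}$ ($p = 4 - \frac{209681192}{1321022009} = \frac{5074406844}{1321022009} \approx 3.8413$)
$T{\left(6 \right)} \left(275695 + p\right) \left(280809 + h{\left(-542 \right)}\right) = \left(-1 + 6\right) \left(275695 + \frac{5074406844}{1321022009}\right) \left(280809 + \frac{291}{274}\right) = 5 \cdot \frac{364204237178099}{1321022009} \cdot \frac{76941957}{274} = 5 \cdot \frac{28022586756175094599743}{361960030466} = \frac{140112933780875472998715}{361960030466}$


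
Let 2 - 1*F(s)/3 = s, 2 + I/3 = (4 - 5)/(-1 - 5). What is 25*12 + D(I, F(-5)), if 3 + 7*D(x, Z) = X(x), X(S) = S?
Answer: 4183/14 ≈ 298.79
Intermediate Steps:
I = -11/2 (I = -6 + 3*((4 - 5)/(-1 - 5)) = -6 + 3*(-1/(-6)) = -6 + 3*(-1*(-⅙)) = -6 + 3*(⅙) = -6 + ½ = -11/2 ≈ -5.5000)
F(s) = 6 - 3*s
D(x, Z) = -3/7 + x/7
25*12 + D(I, F(-5)) = 25*12 + (-3/7 + (⅐)*(-11/2)) = 300 + (-3/7 - 11/14) = 300 - 17/14 = 4183/14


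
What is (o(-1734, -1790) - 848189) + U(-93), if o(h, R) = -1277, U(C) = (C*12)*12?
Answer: -862858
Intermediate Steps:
U(C) = 144*C (U(C) = (12*C)*12 = 144*C)
(o(-1734, -1790) - 848189) + U(-93) = (-1277 - 848189) + 144*(-93) = -849466 - 13392 = -862858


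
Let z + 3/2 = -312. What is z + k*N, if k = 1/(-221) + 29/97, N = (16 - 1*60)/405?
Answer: -1814720017/5787990 ≈ -313.53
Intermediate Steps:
z = -627/2 (z = -3/2 - 312 = -627/2 ≈ -313.50)
N = -44/405 (N = (16 - 60)*(1/405) = -44*1/405 = -44/405 ≈ -0.10864)
k = 6312/21437 (k = 1*(-1/221) + 29*(1/97) = -1/221 + 29/97 = 6312/21437 ≈ 0.29444)
z + k*N = -627/2 + (6312/21437)*(-44/405) = -627/2 - 92576/2893995 = -1814720017/5787990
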